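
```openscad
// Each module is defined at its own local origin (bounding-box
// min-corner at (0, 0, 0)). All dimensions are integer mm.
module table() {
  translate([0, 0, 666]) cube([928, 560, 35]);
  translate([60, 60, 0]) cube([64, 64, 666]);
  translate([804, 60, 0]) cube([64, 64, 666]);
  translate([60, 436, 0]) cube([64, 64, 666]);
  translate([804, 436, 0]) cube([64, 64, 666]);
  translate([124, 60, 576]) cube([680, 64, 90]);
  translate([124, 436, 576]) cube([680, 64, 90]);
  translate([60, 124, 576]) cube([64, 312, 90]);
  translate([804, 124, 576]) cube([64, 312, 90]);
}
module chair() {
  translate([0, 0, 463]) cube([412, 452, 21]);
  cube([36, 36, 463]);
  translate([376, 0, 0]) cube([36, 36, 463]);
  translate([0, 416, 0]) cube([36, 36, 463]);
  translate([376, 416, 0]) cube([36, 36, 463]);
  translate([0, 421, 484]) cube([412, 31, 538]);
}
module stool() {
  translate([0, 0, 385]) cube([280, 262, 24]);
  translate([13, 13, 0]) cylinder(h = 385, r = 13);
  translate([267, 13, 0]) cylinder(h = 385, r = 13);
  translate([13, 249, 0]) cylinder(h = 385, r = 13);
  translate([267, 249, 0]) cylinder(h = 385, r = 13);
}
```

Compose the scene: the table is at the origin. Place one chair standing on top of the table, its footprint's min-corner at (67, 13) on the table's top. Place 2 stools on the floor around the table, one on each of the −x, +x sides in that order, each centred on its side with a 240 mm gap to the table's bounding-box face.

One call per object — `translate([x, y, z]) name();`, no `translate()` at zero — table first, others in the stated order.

table();
translate([67, 13, 701]) chair();
translate([-520, 149, 0]) stool();
translate([1168, 149, 0]) stool();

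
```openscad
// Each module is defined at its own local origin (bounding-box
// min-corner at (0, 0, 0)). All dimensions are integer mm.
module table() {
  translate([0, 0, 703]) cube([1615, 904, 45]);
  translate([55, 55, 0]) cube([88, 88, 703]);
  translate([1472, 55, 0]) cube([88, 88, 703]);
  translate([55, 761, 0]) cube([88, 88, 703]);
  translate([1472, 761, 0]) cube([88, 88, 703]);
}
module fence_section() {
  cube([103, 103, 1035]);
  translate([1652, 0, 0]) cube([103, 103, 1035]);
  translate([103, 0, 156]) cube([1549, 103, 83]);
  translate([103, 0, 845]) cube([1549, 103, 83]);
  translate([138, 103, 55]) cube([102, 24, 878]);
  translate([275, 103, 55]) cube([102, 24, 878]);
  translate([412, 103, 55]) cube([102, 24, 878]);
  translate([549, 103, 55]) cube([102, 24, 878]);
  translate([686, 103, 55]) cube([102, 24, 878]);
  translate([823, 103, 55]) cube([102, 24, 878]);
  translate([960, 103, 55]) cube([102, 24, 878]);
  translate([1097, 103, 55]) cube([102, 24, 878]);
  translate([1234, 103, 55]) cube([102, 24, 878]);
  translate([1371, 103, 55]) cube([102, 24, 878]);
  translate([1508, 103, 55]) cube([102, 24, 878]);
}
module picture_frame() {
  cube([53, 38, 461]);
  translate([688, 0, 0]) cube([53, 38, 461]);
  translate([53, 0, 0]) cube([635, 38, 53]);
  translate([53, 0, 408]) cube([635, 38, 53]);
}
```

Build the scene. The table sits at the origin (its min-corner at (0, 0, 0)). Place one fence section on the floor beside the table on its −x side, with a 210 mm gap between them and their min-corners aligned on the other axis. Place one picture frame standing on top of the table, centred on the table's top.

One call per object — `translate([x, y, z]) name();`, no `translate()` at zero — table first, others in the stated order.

table();
translate([-1965, 0, 0]) fence_section();
translate([437, 433, 748]) picture_frame();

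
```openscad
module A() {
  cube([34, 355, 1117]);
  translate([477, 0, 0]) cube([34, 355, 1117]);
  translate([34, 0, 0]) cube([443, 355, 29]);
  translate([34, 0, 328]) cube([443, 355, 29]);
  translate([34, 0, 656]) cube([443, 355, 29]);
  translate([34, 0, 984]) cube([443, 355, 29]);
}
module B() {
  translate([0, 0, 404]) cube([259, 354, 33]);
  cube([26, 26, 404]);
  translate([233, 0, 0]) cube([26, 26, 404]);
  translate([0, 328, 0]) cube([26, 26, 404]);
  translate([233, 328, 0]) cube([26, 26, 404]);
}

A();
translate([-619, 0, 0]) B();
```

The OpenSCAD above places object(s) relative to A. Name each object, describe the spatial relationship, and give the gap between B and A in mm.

A is a bookshelf. B is a stool. The stool is on the floor beside the bookshelf on its −x side. The gap between the stool and the bookshelf is 360 mm.

The stool's nearest face is 360 mm from the bookshelf's −x face.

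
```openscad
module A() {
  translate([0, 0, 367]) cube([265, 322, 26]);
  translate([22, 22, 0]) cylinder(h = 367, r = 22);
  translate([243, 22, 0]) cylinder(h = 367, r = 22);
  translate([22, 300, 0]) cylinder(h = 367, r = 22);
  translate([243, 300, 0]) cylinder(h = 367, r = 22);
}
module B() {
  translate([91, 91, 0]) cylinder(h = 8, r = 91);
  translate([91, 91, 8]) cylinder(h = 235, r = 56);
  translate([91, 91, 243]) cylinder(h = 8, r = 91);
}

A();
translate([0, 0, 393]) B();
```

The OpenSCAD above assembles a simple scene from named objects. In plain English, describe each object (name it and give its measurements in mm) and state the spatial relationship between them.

A is a simple wooden stool: a rectangular seat 265 mm (x) by 322 mm (y), 26 mm thick, top face at z = 393 mm, on four round legs, each 44 mm in diameter. The legs rest on z = 0, each leg's axis is inset half a diameter from the nearest pair of seat edges (so the leg's bounding box is flush with the corner).

B is a spool: two coaxial disc flanges of radius 91 mm and thickness 8 mm, joined by a core cylinder of radius 56 mm and height 235 mm. The lower flange rests on z = 0 and the three cylinders share a vertical axis.

The spool is on top of the stool.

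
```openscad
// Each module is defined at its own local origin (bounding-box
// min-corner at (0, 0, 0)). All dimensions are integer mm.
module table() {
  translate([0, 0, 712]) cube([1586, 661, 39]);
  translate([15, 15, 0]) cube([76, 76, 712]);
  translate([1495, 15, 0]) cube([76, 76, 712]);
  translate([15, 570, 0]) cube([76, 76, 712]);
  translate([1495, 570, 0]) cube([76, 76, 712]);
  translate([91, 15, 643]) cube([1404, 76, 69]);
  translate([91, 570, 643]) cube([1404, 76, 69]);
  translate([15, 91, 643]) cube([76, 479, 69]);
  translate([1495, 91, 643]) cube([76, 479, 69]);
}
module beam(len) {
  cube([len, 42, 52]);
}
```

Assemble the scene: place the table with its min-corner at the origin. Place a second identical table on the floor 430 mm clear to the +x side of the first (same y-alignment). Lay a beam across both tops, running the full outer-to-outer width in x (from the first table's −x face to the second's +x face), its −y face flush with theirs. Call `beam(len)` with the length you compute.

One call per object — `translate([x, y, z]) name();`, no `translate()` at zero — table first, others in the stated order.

table();
translate([2016, 0, 0]) table();
translate([0, 0, 751]) beam(3602);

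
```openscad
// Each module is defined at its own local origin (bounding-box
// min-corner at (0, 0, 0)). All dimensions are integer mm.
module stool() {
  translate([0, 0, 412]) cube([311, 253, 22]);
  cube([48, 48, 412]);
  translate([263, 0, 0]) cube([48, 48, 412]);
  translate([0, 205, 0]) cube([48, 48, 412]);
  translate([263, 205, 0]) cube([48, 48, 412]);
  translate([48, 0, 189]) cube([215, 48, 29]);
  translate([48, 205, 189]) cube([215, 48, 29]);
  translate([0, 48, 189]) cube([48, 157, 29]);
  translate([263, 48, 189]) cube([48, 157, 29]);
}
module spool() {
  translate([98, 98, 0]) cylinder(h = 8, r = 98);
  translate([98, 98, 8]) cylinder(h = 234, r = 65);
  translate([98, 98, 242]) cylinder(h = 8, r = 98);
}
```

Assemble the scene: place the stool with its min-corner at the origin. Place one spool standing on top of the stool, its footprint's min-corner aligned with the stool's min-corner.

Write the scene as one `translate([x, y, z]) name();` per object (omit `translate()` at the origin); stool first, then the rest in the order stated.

stool();
translate([0, 0, 434]) spool();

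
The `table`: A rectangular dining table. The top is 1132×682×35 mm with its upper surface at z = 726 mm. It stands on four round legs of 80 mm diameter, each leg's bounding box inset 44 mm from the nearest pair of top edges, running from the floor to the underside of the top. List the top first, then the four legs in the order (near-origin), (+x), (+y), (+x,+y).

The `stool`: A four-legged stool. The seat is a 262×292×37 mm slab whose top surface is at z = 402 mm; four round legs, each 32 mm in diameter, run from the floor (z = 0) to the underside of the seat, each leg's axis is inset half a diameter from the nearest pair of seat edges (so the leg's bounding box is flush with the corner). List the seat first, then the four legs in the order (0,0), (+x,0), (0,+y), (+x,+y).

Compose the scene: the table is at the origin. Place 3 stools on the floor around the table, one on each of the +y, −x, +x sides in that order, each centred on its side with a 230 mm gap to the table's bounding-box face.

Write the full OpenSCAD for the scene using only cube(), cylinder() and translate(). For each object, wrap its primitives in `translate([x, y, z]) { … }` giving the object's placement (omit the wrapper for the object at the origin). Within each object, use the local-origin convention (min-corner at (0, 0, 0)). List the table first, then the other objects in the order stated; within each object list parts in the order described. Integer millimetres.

translate([0, 0, 691]) cube([1132, 682, 35]);
translate([84, 84, 0]) cylinder(h = 691, r = 40);
translate([1048, 84, 0]) cylinder(h = 691, r = 40);
translate([84, 598, 0]) cylinder(h = 691, r = 40);
translate([1048, 598, 0]) cylinder(h = 691, r = 40);
translate([435, 912, 0]) {
  translate([0, 0, 365]) cube([262, 292, 37]);
  translate([16, 16, 0]) cylinder(h = 365, r = 16);
  translate([246, 16, 0]) cylinder(h = 365, r = 16);
  translate([16, 276, 0]) cylinder(h = 365, r = 16);
  translate([246, 276, 0]) cylinder(h = 365, r = 16);
}
translate([-492, 195, 0]) {
  translate([0, 0, 365]) cube([262, 292, 37]);
  translate([16, 16, 0]) cylinder(h = 365, r = 16);
  translate([246, 16, 0]) cylinder(h = 365, r = 16);
  translate([16, 276, 0]) cylinder(h = 365, r = 16);
  translate([246, 276, 0]) cylinder(h = 365, r = 16);
}
translate([1362, 195, 0]) {
  translate([0, 0, 365]) cube([262, 292, 37]);
  translate([16, 16, 0]) cylinder(h = 365, r = 16);
  translate([246, 16, 0]) cylinder(h = 365, r = 16);
  translate([16, 276, 0]) cylinder(h = 365, r = 16);
  translate([246, 276, 0]) cylinder(h = 365, r = 16);
}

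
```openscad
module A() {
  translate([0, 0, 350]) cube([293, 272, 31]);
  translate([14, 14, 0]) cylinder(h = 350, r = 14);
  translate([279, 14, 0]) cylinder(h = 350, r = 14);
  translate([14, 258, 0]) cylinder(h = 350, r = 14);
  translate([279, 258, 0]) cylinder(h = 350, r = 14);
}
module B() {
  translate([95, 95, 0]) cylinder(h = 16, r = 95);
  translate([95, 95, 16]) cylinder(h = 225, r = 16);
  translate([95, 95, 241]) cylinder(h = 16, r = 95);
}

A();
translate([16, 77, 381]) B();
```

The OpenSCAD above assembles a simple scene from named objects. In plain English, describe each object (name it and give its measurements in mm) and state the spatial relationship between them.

A is a simple wooden stool: a rectangular seat 293 mm (x) by 272 mm (y), 31 mm thick, top face at z = 381 mm, on four round legs, each 28 mm in diameter. The legs rest on z = 0, each leg's axis is inset half a diameter from the nearest pair of seat edges (so the leg's bounding box is flush with the corner).

B is a spool: two coaxial disc flanges of radius 95 mm and thickness 16 mm, joined by a core cylinder of radius 16 mm and height 225 mm. The lower flange rests on z = 0 and the three cylinders share a vertical axis.

The spool is on top of the stool.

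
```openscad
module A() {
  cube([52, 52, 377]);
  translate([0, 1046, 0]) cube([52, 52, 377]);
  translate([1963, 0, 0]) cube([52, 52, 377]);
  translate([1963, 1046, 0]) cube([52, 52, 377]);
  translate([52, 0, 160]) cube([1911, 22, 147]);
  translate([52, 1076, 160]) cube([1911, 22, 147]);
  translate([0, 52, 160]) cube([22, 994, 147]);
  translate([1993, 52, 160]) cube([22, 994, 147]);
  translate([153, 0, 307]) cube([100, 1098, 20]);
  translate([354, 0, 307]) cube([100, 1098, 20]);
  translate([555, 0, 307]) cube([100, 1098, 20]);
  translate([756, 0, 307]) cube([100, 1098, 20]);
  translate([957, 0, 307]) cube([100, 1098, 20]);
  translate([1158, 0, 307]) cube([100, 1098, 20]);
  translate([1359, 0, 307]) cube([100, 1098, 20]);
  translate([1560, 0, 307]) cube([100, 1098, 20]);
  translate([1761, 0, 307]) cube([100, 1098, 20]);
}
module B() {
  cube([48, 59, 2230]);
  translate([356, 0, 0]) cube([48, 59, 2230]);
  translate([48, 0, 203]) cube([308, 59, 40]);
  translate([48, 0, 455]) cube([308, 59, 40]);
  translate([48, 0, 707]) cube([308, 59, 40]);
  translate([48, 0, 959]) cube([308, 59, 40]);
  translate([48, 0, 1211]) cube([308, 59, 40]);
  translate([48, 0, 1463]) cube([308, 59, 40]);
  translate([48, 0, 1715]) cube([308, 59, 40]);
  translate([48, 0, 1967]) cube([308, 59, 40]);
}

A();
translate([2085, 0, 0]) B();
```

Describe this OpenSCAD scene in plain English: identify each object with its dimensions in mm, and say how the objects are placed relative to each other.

A is a bed frame 2015 mm long (x) by 1098 mm wide (y). Four 52×52 mm corner posts, 377 mm tall, at the corners of the footprint. Four rails of 22 mm thickness and 147 mm height run between adjacent posts with their undersides at z = 160 mm, their outer faces flush with the outside of the frame (the two x-running rails run between the posts' inner faces; the two y-running rails run between the posts' inner faces). 9 slats, each 100 mm wide (x) and 20 mm thick, lie across the top of the two x-running rails, running the full 1098 mm width of the frame in y; the slats are evenly spaced along x between the inner faces of the end posts with equal gaps (rounded down to the nearest mm) at the −x end and between each pair — any rounding remainder accumulates at the +x end.

B is a straight ladder. Two 48×59 mm vertical rails, 2230 mm tall, stand 404 mm apart (outside-to-outside) with their front faces coplanar on the −y side. 8 rungs, each 59 mm deep and 40 mm tall, span between the inner faces of the rails, front faces flush with the rails. The lowest rung's underside is at z = 203 mm and rungs are spaced 252 mm apart (underside to underside).

The ladder is on the floor beside the bed frame on its +x side.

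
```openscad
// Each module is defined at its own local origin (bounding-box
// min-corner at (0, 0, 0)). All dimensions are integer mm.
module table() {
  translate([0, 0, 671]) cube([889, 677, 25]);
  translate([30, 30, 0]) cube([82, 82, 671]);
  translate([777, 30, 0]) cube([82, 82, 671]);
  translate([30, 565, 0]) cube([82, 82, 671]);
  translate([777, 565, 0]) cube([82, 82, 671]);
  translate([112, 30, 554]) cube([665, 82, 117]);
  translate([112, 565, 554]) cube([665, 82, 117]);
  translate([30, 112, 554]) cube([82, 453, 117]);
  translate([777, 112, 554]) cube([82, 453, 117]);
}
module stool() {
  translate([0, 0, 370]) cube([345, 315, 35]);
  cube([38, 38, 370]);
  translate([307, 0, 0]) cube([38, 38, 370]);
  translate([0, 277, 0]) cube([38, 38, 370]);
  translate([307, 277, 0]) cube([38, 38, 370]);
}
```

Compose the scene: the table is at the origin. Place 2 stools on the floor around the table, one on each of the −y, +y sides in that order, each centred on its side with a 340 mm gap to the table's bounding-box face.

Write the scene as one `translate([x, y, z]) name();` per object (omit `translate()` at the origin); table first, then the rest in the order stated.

table();
translate([272, -655, 0]) stool();
translate([272, 1017, 0]) stool();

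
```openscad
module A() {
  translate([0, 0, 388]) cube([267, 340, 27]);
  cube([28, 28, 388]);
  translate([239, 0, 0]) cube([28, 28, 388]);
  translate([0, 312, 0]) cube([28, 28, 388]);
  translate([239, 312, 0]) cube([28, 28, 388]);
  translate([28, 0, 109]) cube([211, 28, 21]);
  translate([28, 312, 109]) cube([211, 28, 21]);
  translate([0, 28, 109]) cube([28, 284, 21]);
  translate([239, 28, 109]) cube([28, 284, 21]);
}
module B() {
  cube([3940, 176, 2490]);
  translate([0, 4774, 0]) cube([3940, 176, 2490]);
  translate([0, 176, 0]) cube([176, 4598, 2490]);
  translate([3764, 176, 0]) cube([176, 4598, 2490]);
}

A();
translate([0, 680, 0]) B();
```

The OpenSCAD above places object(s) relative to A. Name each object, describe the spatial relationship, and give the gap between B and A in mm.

A is a stool. B is a house frame. The house frame is on the floor beside the stool on its +y side. The gap between the house frame and the stool is 340 mm.

The house frame's nearest face is 340 mm from the stool's +y face.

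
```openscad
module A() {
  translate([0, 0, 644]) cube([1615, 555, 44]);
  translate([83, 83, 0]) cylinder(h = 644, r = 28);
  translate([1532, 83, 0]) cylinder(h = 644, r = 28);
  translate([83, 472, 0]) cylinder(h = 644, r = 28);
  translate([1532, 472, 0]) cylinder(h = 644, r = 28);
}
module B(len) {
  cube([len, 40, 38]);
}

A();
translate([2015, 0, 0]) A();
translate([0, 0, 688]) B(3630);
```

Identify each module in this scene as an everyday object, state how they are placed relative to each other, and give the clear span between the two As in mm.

Second table starts at x = 2015; first ends at x = 1615; clear span = 2015 − 1615 = 400 mm.

A is a table. B is a beam. A beam spans the tops of two tables. The clear span between the two tables is 400 mm.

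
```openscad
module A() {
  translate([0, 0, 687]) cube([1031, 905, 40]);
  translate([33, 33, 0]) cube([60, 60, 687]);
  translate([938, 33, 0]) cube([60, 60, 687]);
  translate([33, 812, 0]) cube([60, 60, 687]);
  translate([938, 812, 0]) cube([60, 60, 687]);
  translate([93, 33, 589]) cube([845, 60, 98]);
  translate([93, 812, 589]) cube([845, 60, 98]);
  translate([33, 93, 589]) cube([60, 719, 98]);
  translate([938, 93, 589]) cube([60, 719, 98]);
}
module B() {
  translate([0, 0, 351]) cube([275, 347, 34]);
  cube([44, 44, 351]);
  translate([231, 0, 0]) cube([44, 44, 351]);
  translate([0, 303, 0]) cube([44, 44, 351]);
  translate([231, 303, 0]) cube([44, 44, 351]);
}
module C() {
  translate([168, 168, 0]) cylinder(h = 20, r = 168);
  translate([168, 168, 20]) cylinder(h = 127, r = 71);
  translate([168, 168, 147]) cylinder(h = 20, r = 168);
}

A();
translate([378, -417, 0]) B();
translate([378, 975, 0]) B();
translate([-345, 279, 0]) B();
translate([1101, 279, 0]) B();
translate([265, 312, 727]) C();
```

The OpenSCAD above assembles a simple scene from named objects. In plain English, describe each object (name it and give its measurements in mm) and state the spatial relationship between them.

A is a table with a 1031×905 mm rectangular top, 40 mm thick, top surface at z = 727 mm, supported by four 60×60 mm square legs, each inset 33 mm from the nearest pair of top edges, running from the floor. Four apron rails, 60 mm thick and 98 mm tall, run between adjacent legs with their top edges flush with the underside of the top and their outer faces flush with the legs' outer faces.

B is a four-legged stool. The seat is a 275×347×34 mm slab whose top surface is at z = 385 mm; four square legs, each 44×44 mm in cross-section, run from the floor (z = 0) to the underside of the seat, each flush with a corner of the seat.

C is a spool: two coaxial disc flanges of radius 168 mm and thickness 20 mm, joined by a core cylinder of radius 71 mm and height 127 mm. The lower flange rests on z = 0 and the three cylinders share a vertical axis.

Four stools sit around the table at the −y, +y, −x, +x sides. The spool is on top of the table.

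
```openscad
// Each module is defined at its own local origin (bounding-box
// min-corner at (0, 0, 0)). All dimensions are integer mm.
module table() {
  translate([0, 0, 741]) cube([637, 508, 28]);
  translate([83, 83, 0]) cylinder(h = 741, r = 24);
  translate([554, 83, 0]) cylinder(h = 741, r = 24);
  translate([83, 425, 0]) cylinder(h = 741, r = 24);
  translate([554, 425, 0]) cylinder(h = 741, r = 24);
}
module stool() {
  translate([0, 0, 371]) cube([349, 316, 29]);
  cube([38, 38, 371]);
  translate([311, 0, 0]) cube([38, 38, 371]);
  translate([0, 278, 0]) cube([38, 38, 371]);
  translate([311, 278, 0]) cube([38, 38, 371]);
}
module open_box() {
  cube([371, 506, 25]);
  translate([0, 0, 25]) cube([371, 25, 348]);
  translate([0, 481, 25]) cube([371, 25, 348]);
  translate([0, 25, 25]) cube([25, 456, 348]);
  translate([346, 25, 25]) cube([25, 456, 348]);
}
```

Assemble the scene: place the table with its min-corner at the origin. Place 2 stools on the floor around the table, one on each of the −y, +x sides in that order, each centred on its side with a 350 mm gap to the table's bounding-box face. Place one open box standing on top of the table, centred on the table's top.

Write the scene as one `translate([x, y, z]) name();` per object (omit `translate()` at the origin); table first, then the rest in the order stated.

table();
translate([144, -666, 0]) stool();
translate([987, 96, 0]) stool();
translate([133, 1, 769]) open_box();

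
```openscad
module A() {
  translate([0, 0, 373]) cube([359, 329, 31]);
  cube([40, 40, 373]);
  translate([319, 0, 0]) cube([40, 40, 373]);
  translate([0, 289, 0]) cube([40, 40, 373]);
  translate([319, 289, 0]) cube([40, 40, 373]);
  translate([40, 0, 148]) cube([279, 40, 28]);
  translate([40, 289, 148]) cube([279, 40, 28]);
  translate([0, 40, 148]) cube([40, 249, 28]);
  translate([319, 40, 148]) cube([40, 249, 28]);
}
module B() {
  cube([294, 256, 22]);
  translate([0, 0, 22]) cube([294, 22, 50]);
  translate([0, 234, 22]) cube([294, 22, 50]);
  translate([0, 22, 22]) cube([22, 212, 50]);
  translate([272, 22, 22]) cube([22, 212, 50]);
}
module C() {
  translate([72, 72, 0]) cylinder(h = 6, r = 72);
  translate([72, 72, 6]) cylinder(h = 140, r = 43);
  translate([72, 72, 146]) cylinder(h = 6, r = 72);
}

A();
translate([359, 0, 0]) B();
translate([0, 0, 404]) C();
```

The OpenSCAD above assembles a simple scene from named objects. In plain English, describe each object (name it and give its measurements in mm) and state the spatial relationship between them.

A is a four-legged stool. The seat is a 359×329×31 mm slab whose top surface is at z = 404 mm; four square legs, each 40×40 mm in cross-section, run from the floor (z = 0) to the underside of the seat, each flush with a corner of the seat. Four stretchers, 40 mm wide and 28 mm tall, connect adjacent legs with their undersides at z = 148 mm, each running between the inner faces of the legs it joins and aligned with the legs' outer faces on the other axis.

B is an open storage box with external size 294×256×72 mm and wall thickness 22 mm (the base is also 22 mm thick). The base covers the whole footprint; the four walls stand on the base, with the y-facing walls full-width and the x-facing walls fitting between their inner faces.

C is a spool: two coaxial disc flanges of radius 72 mm and thickness 6 mm, joined by a core cylinder of radius 43 mm and height 140 mm. The lower flange rests on z = 0 and the three cylinders share a vertical axis.

The open box is against the stool's +x side, with their −y faces flush. The spool is on top of the stool.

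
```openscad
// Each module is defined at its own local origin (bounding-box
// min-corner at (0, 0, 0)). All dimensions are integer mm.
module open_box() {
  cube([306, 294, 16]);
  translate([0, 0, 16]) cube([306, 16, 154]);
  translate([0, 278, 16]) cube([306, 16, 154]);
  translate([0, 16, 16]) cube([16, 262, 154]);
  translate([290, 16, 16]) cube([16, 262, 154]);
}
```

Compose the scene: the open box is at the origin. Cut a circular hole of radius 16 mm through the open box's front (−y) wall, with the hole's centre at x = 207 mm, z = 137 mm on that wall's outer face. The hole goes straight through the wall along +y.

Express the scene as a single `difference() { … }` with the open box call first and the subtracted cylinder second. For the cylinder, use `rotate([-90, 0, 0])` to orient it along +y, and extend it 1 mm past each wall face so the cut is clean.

difference() {
  open_box();
  translate([207, -1, 137]) rotate([-90, 0, 0]) cylinder(h = 18, r = 16);
}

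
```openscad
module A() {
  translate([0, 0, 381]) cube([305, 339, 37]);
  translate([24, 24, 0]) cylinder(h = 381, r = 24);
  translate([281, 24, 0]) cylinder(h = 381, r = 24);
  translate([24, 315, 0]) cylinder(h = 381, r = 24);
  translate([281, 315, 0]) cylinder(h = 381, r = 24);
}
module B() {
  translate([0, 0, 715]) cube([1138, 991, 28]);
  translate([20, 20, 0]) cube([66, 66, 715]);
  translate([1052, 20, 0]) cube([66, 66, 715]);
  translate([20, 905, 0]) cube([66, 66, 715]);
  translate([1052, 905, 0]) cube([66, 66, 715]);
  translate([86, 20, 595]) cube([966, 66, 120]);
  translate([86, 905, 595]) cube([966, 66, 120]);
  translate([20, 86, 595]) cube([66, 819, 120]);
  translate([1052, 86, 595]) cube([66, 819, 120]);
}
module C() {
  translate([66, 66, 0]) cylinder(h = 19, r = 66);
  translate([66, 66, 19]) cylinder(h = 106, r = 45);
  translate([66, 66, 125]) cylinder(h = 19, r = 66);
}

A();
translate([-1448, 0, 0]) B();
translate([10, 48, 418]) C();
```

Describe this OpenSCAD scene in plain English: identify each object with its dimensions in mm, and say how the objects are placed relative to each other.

A is a simple wooden stool: a rectangular seat 305 mm (x) by 339 mm (y), 37 mm thick, top face at z = 418 mm, on four round legs, each 48 mm in diameter. The legs rest on z = 0, each leg's axis is inset half a diameter from the nearest pair of seat edges (so the leg's bounding box is flush with the corner).

B is a rectangular dining table. The top is 1138×991×28 mm with its upper surface at z = 743 mm. It stands on four 66×66 mm square legs, each inset 20 mm from the nearest pair of top edges, running from the floor to the underside of the top. Four apron rails, 66 mm thick and 120 mm tall, run between adjacent legs with their top edges flush with the underside of the top and their outer faces flush with the legs' outer faces.

C is a spool: two coaxial disc flanges of radius 66 mm and thickness 19 mm, joined by a core cylinder of radius 45 mm and height 106 mm. The lower flange rests on z = 0 and the three cylinders share a vertical axis.

The table is on the floor beside the stool on its −x side. The spool is on top of the stool.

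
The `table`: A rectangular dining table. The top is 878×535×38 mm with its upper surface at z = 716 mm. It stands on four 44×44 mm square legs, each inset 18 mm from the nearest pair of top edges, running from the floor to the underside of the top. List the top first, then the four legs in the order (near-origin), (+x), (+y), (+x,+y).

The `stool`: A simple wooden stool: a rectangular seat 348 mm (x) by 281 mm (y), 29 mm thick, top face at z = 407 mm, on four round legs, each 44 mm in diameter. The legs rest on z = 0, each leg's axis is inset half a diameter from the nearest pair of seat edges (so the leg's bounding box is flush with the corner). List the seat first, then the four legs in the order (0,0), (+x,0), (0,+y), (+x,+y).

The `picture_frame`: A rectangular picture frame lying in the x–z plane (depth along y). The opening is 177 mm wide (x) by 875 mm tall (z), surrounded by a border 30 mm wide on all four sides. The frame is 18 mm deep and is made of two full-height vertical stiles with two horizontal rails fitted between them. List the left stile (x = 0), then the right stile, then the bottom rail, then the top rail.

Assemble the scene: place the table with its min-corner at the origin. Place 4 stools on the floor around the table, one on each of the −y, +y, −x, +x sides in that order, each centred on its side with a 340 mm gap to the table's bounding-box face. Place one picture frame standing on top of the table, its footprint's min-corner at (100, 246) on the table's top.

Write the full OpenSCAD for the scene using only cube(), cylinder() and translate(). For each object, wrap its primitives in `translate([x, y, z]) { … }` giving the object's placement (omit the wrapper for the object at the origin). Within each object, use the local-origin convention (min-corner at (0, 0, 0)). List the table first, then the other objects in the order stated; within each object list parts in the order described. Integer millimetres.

translate([0, 0, 678]) cube([878, 535, 38]);
translate([18, 18, 0]) cube([44, 44, 678]);
translate([816, 18, 0]) cube([44, 44, 678]);
translate([18, 473, 0]) cube([44, 44, 678]);
translate([816, 473, 0]) cube([44, 44, 678]);
translate([265, -621, 0]) {
  translate([0, 0, 378]) cube([348, 281, 29]);
  translate([22, 22, 0]) cylinder(h = 378, r = 22);
  translate([326, 22, 0]) cylinder(h = 378, r = 22);
  translate([22, 259, 0]) cylinder(h = 378, r = 22);
  translate([326, 259, 0]) cylinder(h = 378, r = 22);
}
translate([265, 875, 0]) {
  translate([0, 0, 378]) cube([348, 281, 29]);
  translate([22, 22, 0]) cylinder(h = 378, r = 22);
  translate([326, 22, 0]) cylinder(h = 378, r = 22);
  translate([22, 259, 0]) cylinder(h = 378, r = 22);
  translate([326, 259, 0]) cylinder(h = 378, r = 22);
}
translate([-688, 127, 0]) {
  translate([0, 0, 378]) cube([348, 281, 29]);
  translate([22, 22, 0]) cylinder(h = 378, r = 22);
  translate([326, 22, 0]) cylinder(h = 378, r = 22);
  translate([22, 259, 0]) cylinder(h = 378, r = 22);
  translate([326, 259, 0]) cylinder(h = 378, r = 22);
}
translate([1218, 127, 0]) {
  translate([0, 0, 378]) cube([348, 281, 29]);
  translate([22, 22, 0]) cylinder(h = 378, r = 22);
  translate([326, 22, 0]) cylinder(h = 378, r = 22);
  translate([22, 259, 0]) cylinder(h = 378, r = 22);
  translate([326, 259, 0]) cylinder(h = 378, r = 22);
}
translate([100, 246, 716]) {
  cube([30, 18, 935]);
  translate([207, 0, 0]) cube([30, 18, 935]);
  translate([30, 0, 0]) cube([177, 18, 30]);
  translate([30, 0, 905]) cube([177, 18, 30]);
}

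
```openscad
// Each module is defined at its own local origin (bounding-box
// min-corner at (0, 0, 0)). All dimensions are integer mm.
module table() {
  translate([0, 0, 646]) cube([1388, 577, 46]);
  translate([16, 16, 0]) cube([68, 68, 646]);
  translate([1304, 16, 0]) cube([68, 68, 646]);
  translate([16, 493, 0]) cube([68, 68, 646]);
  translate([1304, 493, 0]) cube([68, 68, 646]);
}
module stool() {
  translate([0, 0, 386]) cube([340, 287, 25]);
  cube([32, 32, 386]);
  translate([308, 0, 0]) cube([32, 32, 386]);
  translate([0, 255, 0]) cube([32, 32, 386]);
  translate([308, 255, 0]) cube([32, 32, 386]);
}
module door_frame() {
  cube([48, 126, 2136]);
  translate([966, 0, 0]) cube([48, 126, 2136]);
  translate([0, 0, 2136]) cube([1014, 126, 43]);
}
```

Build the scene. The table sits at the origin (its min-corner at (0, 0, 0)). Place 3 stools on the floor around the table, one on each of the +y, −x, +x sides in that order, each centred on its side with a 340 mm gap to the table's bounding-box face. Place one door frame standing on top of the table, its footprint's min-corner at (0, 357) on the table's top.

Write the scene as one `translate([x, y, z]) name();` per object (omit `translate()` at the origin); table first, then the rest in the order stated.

table();
translate([524, 917, 0]) stool();
translate([-680, 145, 0]) stool();
translate([1728, 145, 0]) stool();
translate([0, 357, 692]) door_frame();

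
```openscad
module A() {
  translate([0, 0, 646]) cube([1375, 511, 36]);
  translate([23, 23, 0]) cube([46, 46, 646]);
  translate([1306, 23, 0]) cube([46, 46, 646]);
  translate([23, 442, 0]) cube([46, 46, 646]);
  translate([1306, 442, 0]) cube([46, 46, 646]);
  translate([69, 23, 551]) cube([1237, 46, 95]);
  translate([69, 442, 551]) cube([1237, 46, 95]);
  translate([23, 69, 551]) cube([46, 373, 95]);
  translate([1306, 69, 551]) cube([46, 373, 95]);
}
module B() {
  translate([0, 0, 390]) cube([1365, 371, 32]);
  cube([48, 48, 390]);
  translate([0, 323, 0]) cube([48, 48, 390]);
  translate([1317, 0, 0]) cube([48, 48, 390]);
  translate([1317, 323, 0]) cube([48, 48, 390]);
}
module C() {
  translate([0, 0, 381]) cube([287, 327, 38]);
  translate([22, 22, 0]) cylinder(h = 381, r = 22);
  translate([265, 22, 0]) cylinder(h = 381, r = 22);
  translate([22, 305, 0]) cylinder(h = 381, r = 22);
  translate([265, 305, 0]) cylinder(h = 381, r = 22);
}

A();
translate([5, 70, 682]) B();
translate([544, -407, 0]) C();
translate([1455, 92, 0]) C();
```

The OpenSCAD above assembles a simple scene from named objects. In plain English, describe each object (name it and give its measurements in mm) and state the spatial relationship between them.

A is a table: top 1375 mm (x) × 511 mm (y), 36 mm thick, upper face at z = 682 mm, on four 46×46 mm square legs, each inset 23 mm from the nearest pair of top edges, running from z = 0 to the bottom of the top. Four apron rails, 46 mm thick and 95 mm tall, run between adjacent legs with their top edges flush with the underside of the top and their outer faces flush with the legs' outer faces.

B is a long wooden bench with a 1365 mm (x) × 371 mm (y) seat, 32 mm thick, its top surface 422 mm above the floor. Four 48 mm square legs at the seat corners, flush with the edges, run from z = 0 to the seat underside.

C is a four-legged stool. The seat is a 287×327×38 mm slab whose top surface is at z = 419 mm; four round legs, each 44 mm in diameter, run from the floor (z = 0) to the underside of the seat, each leg's axis is inset half a diameter from the nearest pair of seat edges (so the leg's bounding box is flush with the corner).

The bench is on top of the table, centred. Two stools sit around the table at the −y, +x sides.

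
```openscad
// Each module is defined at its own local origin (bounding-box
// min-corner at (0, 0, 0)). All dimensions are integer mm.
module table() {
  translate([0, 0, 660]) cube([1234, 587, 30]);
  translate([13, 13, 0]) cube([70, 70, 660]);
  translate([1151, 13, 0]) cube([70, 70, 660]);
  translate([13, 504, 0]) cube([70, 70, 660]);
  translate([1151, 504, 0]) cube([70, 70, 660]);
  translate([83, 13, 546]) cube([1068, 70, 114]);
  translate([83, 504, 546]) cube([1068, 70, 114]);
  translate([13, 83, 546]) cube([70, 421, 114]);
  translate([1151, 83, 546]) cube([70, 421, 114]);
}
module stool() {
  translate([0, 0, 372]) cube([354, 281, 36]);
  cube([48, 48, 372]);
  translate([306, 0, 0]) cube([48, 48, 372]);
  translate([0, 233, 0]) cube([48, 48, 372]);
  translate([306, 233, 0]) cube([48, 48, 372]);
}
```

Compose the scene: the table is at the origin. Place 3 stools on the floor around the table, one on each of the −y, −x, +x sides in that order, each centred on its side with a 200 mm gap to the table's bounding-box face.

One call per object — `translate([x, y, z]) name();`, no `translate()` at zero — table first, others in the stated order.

table();
translate([440, -481, 0]) stool();
translate([-554, 153, 0]) stool();
translate([1434, 153, 0]) stool();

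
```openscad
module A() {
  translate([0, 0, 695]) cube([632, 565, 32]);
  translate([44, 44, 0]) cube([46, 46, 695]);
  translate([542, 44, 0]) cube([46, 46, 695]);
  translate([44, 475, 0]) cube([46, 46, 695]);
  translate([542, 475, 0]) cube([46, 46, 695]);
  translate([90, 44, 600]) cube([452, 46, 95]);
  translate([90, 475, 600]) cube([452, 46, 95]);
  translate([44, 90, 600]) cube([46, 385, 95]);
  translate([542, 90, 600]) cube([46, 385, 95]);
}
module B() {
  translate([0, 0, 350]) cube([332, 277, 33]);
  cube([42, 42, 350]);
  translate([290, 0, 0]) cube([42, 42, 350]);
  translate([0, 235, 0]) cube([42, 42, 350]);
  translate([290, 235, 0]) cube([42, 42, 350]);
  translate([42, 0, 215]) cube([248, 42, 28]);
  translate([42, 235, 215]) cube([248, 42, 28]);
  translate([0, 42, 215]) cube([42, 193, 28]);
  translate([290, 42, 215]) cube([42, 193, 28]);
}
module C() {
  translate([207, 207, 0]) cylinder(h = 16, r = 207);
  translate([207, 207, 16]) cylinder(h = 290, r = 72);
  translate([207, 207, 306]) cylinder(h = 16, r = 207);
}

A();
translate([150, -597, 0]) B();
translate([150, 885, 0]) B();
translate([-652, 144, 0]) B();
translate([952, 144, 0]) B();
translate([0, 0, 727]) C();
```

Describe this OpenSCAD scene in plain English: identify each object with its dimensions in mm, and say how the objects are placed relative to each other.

A is a table with a 632×565 mm rectangular top, 32 mm thick, top surface at z = 727 mm, supported by four 46×46 mm square legs, each inset 44 mm from the nearest pair of top edges, running from the floor. Four apron rails, 46 mm thick and 95 mm tall, run between adjacent legs with their top edges flush with the underside of the top and their outer faces flush with the legs' outer faces.

B is a simple wooden stool: a rectangular seat 332 mm (x) by 277 mm (y), 33 mm thick, top face at z = 383 mm, on four square legs, each 42×42 mm in cross-section. The legs rest on z = 0, each flush with a corner of the seat. Four stretchers, 42 mm wide and 28 mm tall, connect adjacent legs with their undersides at z = 215 mm, each running between the inner faces of the legs it joins and aligned with the legs' outer faces on the other axis.

C is a spool: two coaxial disc flanges of radius 207 mm and thickness 16 mm, joined by a core cylinder of radius 72 mm and height 290 mm. The lower flange rests on z = 0 and the three cylinders share a vertical axis.

Four stools sit around the table at the −y, +y, −x, +x sides. The spool is on top of the table.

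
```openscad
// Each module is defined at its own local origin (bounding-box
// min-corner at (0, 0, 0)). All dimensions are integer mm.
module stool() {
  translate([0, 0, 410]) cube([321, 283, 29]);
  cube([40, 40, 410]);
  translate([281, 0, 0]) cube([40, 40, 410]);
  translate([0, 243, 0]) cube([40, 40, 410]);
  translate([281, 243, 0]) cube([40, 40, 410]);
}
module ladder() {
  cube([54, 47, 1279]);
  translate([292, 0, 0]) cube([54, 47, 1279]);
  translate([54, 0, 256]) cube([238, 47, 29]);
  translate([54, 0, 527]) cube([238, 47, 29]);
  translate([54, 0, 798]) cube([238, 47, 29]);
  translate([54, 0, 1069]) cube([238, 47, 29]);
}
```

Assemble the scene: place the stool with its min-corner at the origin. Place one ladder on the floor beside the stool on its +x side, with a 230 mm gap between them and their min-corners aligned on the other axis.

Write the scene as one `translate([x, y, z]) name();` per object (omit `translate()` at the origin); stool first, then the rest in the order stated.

stool();
translate([551, 0, 0]) ladder();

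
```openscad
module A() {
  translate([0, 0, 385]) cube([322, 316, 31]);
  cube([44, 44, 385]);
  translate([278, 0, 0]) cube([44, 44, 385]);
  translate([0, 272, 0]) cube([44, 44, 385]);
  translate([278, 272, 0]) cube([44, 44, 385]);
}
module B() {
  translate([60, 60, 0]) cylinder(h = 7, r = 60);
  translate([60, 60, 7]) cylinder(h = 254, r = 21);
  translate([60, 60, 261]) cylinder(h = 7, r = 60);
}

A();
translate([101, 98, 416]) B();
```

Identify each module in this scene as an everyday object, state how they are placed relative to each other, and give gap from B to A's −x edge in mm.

A is a stool. B is a spool. The spool is on top of the stool, centred. The gap from the spool to the stool's −x edge is 101 mm.

The spool's min-x is at 101; the stool's min-x is 0; gap = 101 mm.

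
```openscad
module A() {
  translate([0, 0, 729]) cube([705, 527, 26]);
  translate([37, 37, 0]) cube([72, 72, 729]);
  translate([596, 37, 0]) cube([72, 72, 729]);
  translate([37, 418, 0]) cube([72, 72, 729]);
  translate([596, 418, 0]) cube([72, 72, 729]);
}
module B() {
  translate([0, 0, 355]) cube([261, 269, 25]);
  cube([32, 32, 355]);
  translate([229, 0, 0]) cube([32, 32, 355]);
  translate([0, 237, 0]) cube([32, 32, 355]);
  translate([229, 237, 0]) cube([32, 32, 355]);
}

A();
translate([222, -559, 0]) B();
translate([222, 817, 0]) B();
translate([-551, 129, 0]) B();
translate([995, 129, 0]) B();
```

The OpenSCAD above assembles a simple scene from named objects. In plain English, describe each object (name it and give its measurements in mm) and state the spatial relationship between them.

A is a table with a 705×527 mm rectangular top, 26 mm thick, top surface at z = 755 mm, supported by four 72×72 mm square legs, each inset 37 mm from the nearest pair of top edges, running from the floor.

B is a simple wooden stool: a rectangular seat 261 mm (x) by 269 mm (y), 25 mm thick, top face at z = 380 mm, on four square legs, each 32×32 mm in cross-section. The legs rest on z = 0, each flush with a corner of the seat.

Four stools sit around the table at the −y, +y, −x, +x sides.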